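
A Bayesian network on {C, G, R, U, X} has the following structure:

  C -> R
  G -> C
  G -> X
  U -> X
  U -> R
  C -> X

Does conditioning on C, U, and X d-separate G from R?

We examine all 4 paths between G and R:
Path 1: G → C → X ← U → R
  C is a chain here and C is conditioned on, so the path is blocked at C.
Path 2: G → C → R
  C is a chain here and C is conditioned on, so the path is blocked at C.
Path 3: G → X ← C → R
  C is a fork here and C is conditioned on, so the path is blocked at C.
Path 4: G → X ← U → R
  U is a fork here and U is conditioned on, so the path is blocked at U.
Every path is blocked, so G and R are d-separated given {C, U, X}.

Yes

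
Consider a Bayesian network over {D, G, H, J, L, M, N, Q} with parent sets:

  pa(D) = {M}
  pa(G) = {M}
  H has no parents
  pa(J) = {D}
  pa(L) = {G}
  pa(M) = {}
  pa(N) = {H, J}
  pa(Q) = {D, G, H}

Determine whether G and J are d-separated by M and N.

Yes — G and J are d-separated given {M, N}.

4 paths connect G and J; each must be blocked for d-separation to hold:
Path 1: G → Q ← D → J
  Q is a collider here and neither Q nor any of its descendants is conditioned on, so the collider stays closed — the path is blocked at Q.
Path 2: G → Q ← H → N ← J
  Q is a collider here and neither Q nor any of its descendants is conditioned on, so the collider stays closed — the path is blocked at Q.
Path 3: G ← M → D → Q ← H → N ← J
  M is a fork here and M is conditioned on, so the path is blocked at M.
Path 4: G ← M → D → J
  M is a fork here and M is conditioned on, so the path is blocked at M.
Every path is blocked, so G and J are d-separated given {M, N}.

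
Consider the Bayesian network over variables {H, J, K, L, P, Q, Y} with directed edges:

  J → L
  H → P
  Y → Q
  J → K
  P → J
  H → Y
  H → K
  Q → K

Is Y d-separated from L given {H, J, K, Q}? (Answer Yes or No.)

Yes

4 paths connect Y and L; each must be blocked for d-separation to hold:
Path 1: Y → Q → K ← J → L
  Q is a chain here and Q is conditioned on, so the path is blocked at Q.
Path 2: Y → Q → K ← H → P → J → L
  Q is a chain here and Q is conditioned on, so the path is blocked at Q.
Path 3: Y ← H → K ← J → L
  H is a fork here and H is conditioned on, so the path is blocked at H.
Path 4: Y ← H → P → J → L
  H is a fork here and H is conditioned on, so the path is blocked at H.
Every path is blocked, so Y and L are d-separated given {H, J, K, Q}.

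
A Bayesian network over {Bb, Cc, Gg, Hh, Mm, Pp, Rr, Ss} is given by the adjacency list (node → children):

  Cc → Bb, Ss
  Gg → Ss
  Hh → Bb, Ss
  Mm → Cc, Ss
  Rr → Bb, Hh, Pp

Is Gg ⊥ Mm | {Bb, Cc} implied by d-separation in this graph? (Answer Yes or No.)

There are 4 undirected paths between Gg and Mm; checking each against the conditioning set {Bb, Cc}:
Path 1: Gg → Ss ← Cc ← Mm
  Ss is a collider here and neither Ss nor any of its descendants is conditioned on, so the collider stays closed — the path is blocked at Ss.
Path 2: Gg → Ss ← Mm
  Ss is a collider here and neither Ss nor any of its descendants is conditioned on, so the collider stays closed — the path is blocked at Ss.
Path 3: Gg → Ss ← Hh ← Rr → Bb ← Cc ← Mm
  Ss is a collider here and neither Ss nor any of its descendants is conditioned on, so the collider stays closed — the path is blocked at Ss.
Path 4: Gg → Ss ← Hh → Bb ← Cc ← Mm
  Ss is a collider here and neither Ss nor any of its descendants is conditioned on, so the collider stays closed — the path is blocked at Ss.
All paths are blocked; Gg ⊥ Mm | {Bb, Cc} holds.

Yes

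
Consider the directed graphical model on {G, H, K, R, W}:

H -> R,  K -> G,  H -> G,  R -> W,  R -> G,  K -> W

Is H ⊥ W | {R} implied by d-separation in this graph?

There are 4 undirected paths between H and W; checking each against the conditioning set {R}:
Path 1: H → G ← K → W
  G is a collider here and neither G nor any of its descendants is conditioned on, so the collider stays closed — the path is blocked at G.
Path 2: H → G ← R → W
  G is a collider here and neither G nor any of its descendants is conditioned on, so the collider stays closed — the path is blocked at G.
Path 3: H → R → G ← K → W
  R is a chain here and R is conditioned on, so the path is blocked at R.
Path 4: H → R → W
  R is a chain here and R is conditioned on, so the path is blocked at R.
All paths are blocked; H ⊥ W | {R} holds.

Yes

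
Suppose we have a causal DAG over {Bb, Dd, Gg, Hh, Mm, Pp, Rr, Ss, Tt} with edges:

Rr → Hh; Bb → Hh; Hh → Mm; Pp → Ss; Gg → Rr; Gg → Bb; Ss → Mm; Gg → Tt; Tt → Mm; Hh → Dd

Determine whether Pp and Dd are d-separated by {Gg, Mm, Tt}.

No

We examine all 3 paths between Pp and Dd:
  1. Pp → Ss → Mm ← Tt ← Gg → Bb → Hh → Dd — Ss:chain[open]; Mm:collider[open]; Tt:chain[blocks]; Gg:fork[blocks]; Bb:chain[open]; Hh:chain[open] ⇒ blocked
  2. Pp → Ss → Mm ← Tt ← Gg → Rr → Hh → Dd — Ss:chain[open]; Mm:collider[open]; Tt:chain[blocks]; Gg:fork[blocks]; Rr:chain[open]; Hh:chain[open] ⇒ blocked
  3. Pp → Ss → Mm ← Hh → Dd — Ss:chain[open]; Mm:collider[open]; Hh:fork[open] ⇒ active
Since the path Pp → Ss → Mm ← Hh → Dd is active, Pp and Dd are not d-separated given {Gg, Mm, Tt}.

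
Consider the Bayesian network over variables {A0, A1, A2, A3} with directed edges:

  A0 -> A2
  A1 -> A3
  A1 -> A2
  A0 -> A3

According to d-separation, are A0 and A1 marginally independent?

Yes

2 paths connect A0 and A1; each must be blocked for d-separation to hold:
Path 1: A0 → A2 ← A1
  A2 is a collider here and neither A2 nor any of its descendants is conditioned on, so the collider stays closed — the path is blocked at A2.
Path 2: A0 → A3 ← A1
  A3 is a collider here and neither A3 nor any of its descendants is conditioned on, so the collider stays closed — the path is blocked at A3.
All paths are blocked; A0 ⊥ A1 | ∅ holds.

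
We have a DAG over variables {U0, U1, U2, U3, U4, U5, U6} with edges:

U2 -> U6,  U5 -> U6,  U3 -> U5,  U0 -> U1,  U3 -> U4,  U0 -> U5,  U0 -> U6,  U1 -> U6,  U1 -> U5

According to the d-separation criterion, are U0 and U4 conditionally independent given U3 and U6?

There are 5 undirected paths between U0 and U4; checking each against the conditioning set {U3, U6}:
Path 1: U0 → U6 ← U1 → U5 ← U3 → U4
  U3 is a fork here and U3 is conditioned on, so the path is blocked at U3.
Path 2: U0 → U6 ← U5 ← U3 → U4
  U3 is a fork here and U3 is conditioned on, so the path is blocked at U3.
Path 3: U0 → U1 → U6 ← U5 ← U3 → U4
  U3 is a fork here and U3 is conditioned on, so the path is blocked at U3.
Path 4: U0 → U1 → U5 ← U3 → U4
  U3 is a fork here and U3 is conditioned on, so the path is blocked at U3.
Path 5: U0 → U5 ← U3 → U4
  U3 is a fork here and U3 is conditioned on, so the path is blocked at U3.
All paths are blocked; U0 ⊥ U4 | {U3, U6} holds.

Yes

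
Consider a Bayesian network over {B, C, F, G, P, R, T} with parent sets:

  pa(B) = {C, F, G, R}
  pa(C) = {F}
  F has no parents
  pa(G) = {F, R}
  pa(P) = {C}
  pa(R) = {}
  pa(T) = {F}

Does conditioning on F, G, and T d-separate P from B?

No — P and B are not d-separated given {F, G, T}.

We examine all 4 paths between P and B:
Path 1: P ← C ← F → G ← R → B
  F is a fork here and F is conditioned on, so the path is blocked at F.
Path 2: P ← C ← F → G → B
  F is a fork here and F is conditioned on, so the path is blocked at F.
Path 3: P ← C ← F → B
  F is a fork here and F is conditioned on, so the path is blocked at F.
Path 4: P ← C → B
  C is a fork and C is not conditioned on — no node blocks this path, so it is active.
At least one path is unblocked, so d-separation fails.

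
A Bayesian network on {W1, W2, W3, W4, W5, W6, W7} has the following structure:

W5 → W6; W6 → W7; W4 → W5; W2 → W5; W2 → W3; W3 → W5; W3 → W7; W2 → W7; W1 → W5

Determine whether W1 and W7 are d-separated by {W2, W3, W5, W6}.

Enumerating the 5 paths from W1 to W7 and testing each for blocking by {W2, W3, W5, W6}:
  1. W1 → W5 ← W2 → W7 — W5:collider[open]; W2:fork[blocks] ⇒ blocked
  2. W1 → W5 ← W2 → W3 → W7 — W5:collider[open]; W2:fork[blocks]; W3:chain[blocks] ⇒ blocked
  3. W1 → W5 → W6 → W7 — W5:chain[blocks]; W6:chain[blocks] ⇒ blocked
  4. W1 → W5 ← W3 ← W2 → W7 — W5:collider[open]; W3:chain[blocks]; W2:fork[blocks] ⇒ blocked
  5. W1 → W5 ← W3 → W7 — W5:collider[open]; W3:fork[blocks] ⇒ blocked
All paths are blocked; W1 ⊥ W7 | {W2, W3, W5, W6} holds.

Yes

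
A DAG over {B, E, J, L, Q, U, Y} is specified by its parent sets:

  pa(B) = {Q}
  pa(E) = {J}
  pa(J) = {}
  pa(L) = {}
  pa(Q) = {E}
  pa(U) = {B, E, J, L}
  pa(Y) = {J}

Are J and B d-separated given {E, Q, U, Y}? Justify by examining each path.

No

4 paths connect J and B; each must be blocked for d-separation to hold:
Path 1: J → U ← E → Q → B
  E is a fork here and E is conditioned on, so the path is blocked at E.
Path 2: J → U ← B
  U is a collider and U is conditioned on, which opens it — no node blocks this path, so it is active.
Path 3: J → E → Q → B
  E is a chain here and E is conditioned on, so the path is blocked at E.
Path 4: J → E → U ← B
  E is a chain here and E is conditioned on, so the path is blocked at E.
Since the path J → U ← B is active, J and B are not d-separated given {E, Q, U, Y}.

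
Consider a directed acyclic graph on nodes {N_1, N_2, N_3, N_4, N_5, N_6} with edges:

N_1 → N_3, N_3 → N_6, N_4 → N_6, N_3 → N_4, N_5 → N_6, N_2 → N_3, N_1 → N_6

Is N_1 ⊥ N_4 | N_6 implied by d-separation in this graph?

There are 4 undirected paths between N_1 and N_4; checking each against the conditioning set {N_6}:
  1. N_1 → N_3 → N_4 — N_3:chain[open] ⇒ active
  2. N_1 → N_3 → N_6 ← N_4 — N_3:chain[open]; N_6:collider[open] ⇒ active
  3. N_1 → N_6 ← N_4 — N_6:collider[open] ⇒ active
  4. N_1 → N_6 ← N_3 → N_4 — N_6:collider[open]; N_3:fork[open] ⇒ active
Because an active path exists, N_1 and N_4 are not d-separated.

No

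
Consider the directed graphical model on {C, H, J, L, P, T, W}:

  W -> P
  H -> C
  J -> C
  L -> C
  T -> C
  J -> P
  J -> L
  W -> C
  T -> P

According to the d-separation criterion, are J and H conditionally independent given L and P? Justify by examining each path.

There are 4 undirected paths between J and H; checking each against the conditioning set {L, P}:
Path 1: J → P ← T → C ← H
  C is a collider here and neither C nor any of its descendants is conditioned on, so the collider stays closed — the path is blocked at C.
Path 2: J → P ← W → C ← H
  C is a collider here and neither C nor any of its descendants is conditioned on, so the collider stays closed — the path is blocked at C.
Path 3: J → C ← H
  C is a collider here and neither C nor any of its descendants is conditioned on, so the collider stays closed — the path is blocked at C.
Path 4: J → L → C ← H
  L is a chain here and L is conditioned on, so the path is blocked at L.
Every path is blocked, so J and H are d-separated given {L, P}.

Yes — J and H are d-separated given {L, P}.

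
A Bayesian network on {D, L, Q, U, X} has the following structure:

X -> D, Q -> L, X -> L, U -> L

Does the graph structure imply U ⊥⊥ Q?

There is one path between U and Q:
Path 1: U → L ← Q
  L is a collider here and neither L nor any of its descendants is conditioned on, so the collider stays closed — the path is blocked at L.
All paths are blocked; U ⊥ Q | ∅ holds.

Yes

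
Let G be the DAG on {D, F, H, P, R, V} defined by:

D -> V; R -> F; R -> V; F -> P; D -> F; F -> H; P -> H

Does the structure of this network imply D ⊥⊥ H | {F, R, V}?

Yes

4 paths connect D and H; each must be blocked for d-separation to hold:
Path 1: D → V ← R → F → P → H
  R is a fork here and R is conditioned on, so the path is blocked at R.
Path 2: D → V ← R → F → H
  R is a fork here and R is conditioned on, so the path is blocked at R.
Path 3: D → F → P → H
  F is a chain here and F is conditioned on, so the path is blocked at F.
Path 4: D → F → H
  F is a chain here and F is conditioned on, so the path is blocked at F.
Every path is blocked, so D and H are d-separated given {F, R, V}.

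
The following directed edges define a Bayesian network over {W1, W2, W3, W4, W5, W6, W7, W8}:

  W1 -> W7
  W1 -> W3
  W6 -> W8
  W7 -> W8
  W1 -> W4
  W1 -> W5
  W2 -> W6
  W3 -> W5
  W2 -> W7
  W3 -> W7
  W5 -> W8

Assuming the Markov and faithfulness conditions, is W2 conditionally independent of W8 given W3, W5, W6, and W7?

Yes

We examine all 6 paths between W2 and W8:
Path 1: W2 → W6 → W8
  W6 is a chain here and W6 is conditioned on, so the path is blocked at W6.
Path 2: W2 → W7 → W8
  W7 is a chain here and W7 is conditioned on, so the path is blocked at W7.
Path 3: W2 → W7 ← W3 → W5 → W8
  W3 is a fork here and W3 is conditioned on, so the path is blocked at W3.
Path 4: W2 → W7 ← W3 ← W1 → W5 → W8
  W3 is a chain here and W3 is conditioned on, so the path is blocked at W3.
Path 5: W2 → W7 ← W1 → W3 → W5 → W8
  W3 is a chain here and W3 is conditioned on, so the path is blocked at W3.
Path 6: W2 → W7 ← W1 → W5 → W8
  W5 is a chain here and W5 is conditioned on, so the path is blocked at W5.
All paths are blocked; W2 ⊥ W8 | {W3, W5, W6, W7} holds.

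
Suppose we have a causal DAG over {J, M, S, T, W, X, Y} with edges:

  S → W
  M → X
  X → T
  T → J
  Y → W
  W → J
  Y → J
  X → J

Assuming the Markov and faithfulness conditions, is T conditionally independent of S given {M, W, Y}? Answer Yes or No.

Yes — T and S are d-separated given {M, W, Y}.

There are 4 undirected paths between T and S; checking each against the conditioning set {M, W, Y}:
  1. T ← X → J ← Y → W ← S — X:fork[open]; J:collider[blocks]; Y:fork[blocks]; W:collider[open] ⇒ blocked
  2. T ← X → J ← W ← S — X:fork[open]; J:collider[blocks]; W:chain[blocks] ⇒ blocked
  3. T → J ← Y → W ← S — J:collider[blocks]; Y:fork[blocks]; W:collider[open] ⇒ blocked
  4. T → J ← W ← S — J:collider[blocks]; W:chain[blocks] ⇒ blocked
All paths are blocked; T ⊥ S | {M, W, Y} holds.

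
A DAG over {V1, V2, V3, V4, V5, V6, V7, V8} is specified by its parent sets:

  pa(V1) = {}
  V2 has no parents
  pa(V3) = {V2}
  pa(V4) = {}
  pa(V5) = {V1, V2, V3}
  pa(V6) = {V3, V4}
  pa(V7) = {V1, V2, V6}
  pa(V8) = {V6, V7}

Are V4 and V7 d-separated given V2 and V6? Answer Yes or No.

Yes

6 paths connect V4 and V7; each must be blocked for d-separation to hold:
Path 1: V4 → V6 → V8 ← V7
  V6 is a chain here and V6 is conditioned on, so the path is blocked at V6.
Path 2: V4 → V6 ← V3 ← V2 → V7
  V2 is a fork here and V2 is conditioned on, so the path is blocked at V2.
Path 3: V4 → V6 ← V3 ← V2 → V5 ← V1 → V7
  V2 is a fork here and V2 is conditioned on, so the path is blocked at V2.
Path 4: V4 → V6 ← V3 → V5 ← V2 → V7
  V5 is a collider here and neither V5 nor any of its descendants is conditioned on, so the collider stays closed — the path is blocked at V5.
Path 5: V4 → V6 ← V3 → V5 ← V1 → V7
  V5 is a collider here and neither V5 nor any of its descendants is conditioned on, so the collider stays closed — the path is blocked at V5.
Path 6: V4 → V6 → V7
  V6 is a chain here and V6 is conditioned on, so the path is blocked at V6.
Since every path is blocked, d-separation holds.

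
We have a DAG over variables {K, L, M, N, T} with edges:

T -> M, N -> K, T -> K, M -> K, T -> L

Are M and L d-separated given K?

2 paths connect M and L; each must be blocked for d-separation to hold:
Path 1: M ← T → L
  T is a fork and T is not conditioned on — no node blocks this path, so it is active.
Path 2: M → K ← T → L
  K is a collider and K is conditioned on, which opens it; T is a fork and T is not conditioned on — no node blocks this path, so it is active.
At least one path is unblocked, so d-separation fails.

No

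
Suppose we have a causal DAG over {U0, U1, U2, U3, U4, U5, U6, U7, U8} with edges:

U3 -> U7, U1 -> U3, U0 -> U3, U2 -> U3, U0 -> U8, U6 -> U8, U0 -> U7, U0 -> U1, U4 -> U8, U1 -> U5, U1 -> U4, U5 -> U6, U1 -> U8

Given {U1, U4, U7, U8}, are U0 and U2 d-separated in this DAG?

No — U0 and U2 are not d-separated given {U1, U4, U7, U8}.

There are 6 undirected paths between U0 and U2; checking each against the conditioning set {U1, U4, U7, U8}:
Path 1: U0 → U1 → U3 ← U2
  U1 is a chain here and U1 is conditioned on, so the path is blocked at U1.
Path 2: U0 → U3 ← U2
  U3 is a collider and its descendant U7 is conditioned on, which opens it — no node blocks this path, so it is active.
Path 3: U0 → U7 ← U3 ← U2
  U7 is a collider and U7 is conditioned on, which opens it; U3 is a chain and U3 is not conditioned on — no node blocks this path, so it is active.
Path 4: U0 → U8 ← U6 ← U5 ← U1 → U3 ← U2
  U1 is a fork here and U1 is conditioned on, so the path is blocked at U1.
Path 5: U0 → U8 ← U1 → U3 ← U2
  U1 is a fork here and U1 is conditioned on, so the path is blocked at U1.
Path 6: U0 → U8 ← U4 ← U1 → U3 ← U2
  U4 is a chain here and U4 is conditioned on, so the path is blocked at U4.
Because an active path exists, U0 and U2 are not d-separated.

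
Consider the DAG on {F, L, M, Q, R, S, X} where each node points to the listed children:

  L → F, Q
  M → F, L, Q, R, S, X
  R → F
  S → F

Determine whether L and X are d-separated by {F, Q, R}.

No

We examine all 5 paths between L and X:
  1. L → Q ← M → X — Q:collider[open]; M:fork[open] ⇒ active
  2. L → F ← S ← M → X — F:collider[open]; S:chain[open]; M:fork[open] ⇒ active
  3. L → F ← M → X — F:collider[open]; M:fork[open] ⇒ active
  4. L → F ← R ← M → X — F:collider[open]; R:chain[blocks]; M:fork[open] ⇒ blocked
  5. L ← M → X — M:fork[open] ⇒ active
Because an active path exists, L and X are not d-separated.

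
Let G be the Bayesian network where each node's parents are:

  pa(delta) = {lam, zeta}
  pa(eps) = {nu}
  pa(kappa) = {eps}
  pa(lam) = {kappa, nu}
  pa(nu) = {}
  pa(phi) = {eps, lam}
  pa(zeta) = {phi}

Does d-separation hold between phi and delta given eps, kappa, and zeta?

4 paths connect phi and delta; each must be blocked for d-separation to hold:
Path 1: phi ← lam → delta
  lam is a fork and lam is not conditioned on — no node blocks this path, so it is active.
Path 2: phi ← eps → kappa → lam → delta
  eps is a fork here and eps is conditioned on, so the path is blocked at eps.
Path 3: phi ← eps ← nu → lam → delta
  eps is a chain here and eps is conditioned on, so the path is blocked at eps.
Path 4: phi → zeta → delta
  zeta is a chain here and zeta is conditioned on, so the path is blocked at zeta.
At least one path is unblocked, so d-separation fails.

No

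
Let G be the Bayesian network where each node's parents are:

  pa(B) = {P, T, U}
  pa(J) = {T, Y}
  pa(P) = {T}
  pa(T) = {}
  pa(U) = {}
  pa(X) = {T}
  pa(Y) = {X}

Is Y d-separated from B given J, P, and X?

No

4 paths connect Y and B; each must be blocked for d-separation to hold:
Path 1: Y → J ← T → P → B
  P is a chain here and P is conditioned on, so the path is blocked at P.
Path 2: Y → J ← T → B
  J is a collider and J is conditioned on, which opens it; T is a fork and T is not conditioned on — no node blocks this path, so it is active.
Path 3: Y ← X ← T → P → B
  X is a chain here and X is conditioned on, so the path is blocked at X.
Path 4: Y ← X ← T → B
  X is a chain here and X is conditioned on, so the path is blocked at X.
Because an active path exists, Y and B are not d-separated.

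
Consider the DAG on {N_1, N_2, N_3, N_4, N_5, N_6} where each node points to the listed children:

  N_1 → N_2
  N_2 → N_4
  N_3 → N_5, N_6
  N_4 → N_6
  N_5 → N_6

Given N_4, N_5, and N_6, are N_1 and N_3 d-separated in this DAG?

Yes — N_1 and N_3 are d-separated given {N_4, N_5, N_6}.

Enumerating the 2 paths from N_1 to N_3 and testing each for blocking by {N_4, N_5, N_6}:
Path 1: N_1 → N_2 → N_4 → N_6 ← N_5 ← N_3
  N_4 is a chain here and N_4 is conditioned on, so the path is blocked at N_4.
Path 2: N_1 → N_2 → N_4 → N_6 ← N_3
  N_4 is a chain here and N_4 is conditioned on, so the path is blocked at N_4.
Every path is blocked, so N_1 and N_3 are d-separated given {N_4, N_5, N_6}.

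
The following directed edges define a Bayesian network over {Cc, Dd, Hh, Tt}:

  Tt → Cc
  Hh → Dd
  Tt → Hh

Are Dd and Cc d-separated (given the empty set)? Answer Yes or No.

There is one path between Dd and Cc:
  1. Dd ← Hh ← Tt → Cc — Hh:chain[open]; Tt:fork[open] ⇒ active
Since the path Dd ← Hh ← Tt → Cc is active, Dd and Cc are not d-separated given ∅.

No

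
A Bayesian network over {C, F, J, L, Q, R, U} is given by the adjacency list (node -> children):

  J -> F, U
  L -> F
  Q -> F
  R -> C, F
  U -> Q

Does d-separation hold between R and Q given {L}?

Yes — R and Q are d-separated given {L}.

Enumerating the 2 paths from R to Q and testing each for blocking by {L}:
  1. R → F ← Q — F:collider[blocks] ⇒ blocked
  2. R → F ← J → U → Q — F:collider[blocks]; J:fork[open]; U:chain[open] ⇒ blocked
All paths are blocked; R ⊥ Q | {L} holds.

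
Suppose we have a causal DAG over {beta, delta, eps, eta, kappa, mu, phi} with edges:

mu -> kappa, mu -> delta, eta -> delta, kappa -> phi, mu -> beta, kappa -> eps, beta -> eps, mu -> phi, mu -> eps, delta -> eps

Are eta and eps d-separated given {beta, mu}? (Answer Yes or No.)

No

We examine all 5 paths between eta and eps:
  1. eta → delta ← mu → beta → eps — delta:collider[blocks]; mu:fork[blocks]; beta:chain[blocks] ⇒ blocked
  2. eta → delta ← mu → phi ← kappa → eps — delta:collider[blocks]; mu:fork[blocks]; phi:collider[blocks]; kappa:fork[open] ⇒ blocked
  3. eta → delta ← mu → kappa → eps — delta:collider[blocks]; mu:fork[blocks]; kappa:chain[open] ⇒ blocked
  4. eta → delta ← mu → eps — delta:collider[blocks]; mu:fork[blocks] ⇒ blocked
  5. eta → delta → eps — delta:chain[open] ⇒ active
Because an active path exists, eta and eps are not d-separated.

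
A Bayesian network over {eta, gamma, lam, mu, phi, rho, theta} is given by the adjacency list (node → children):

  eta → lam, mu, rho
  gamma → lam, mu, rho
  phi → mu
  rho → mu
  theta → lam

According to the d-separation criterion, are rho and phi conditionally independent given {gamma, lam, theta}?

Yes

There are 5 undirected paths between rho and phi; checking each against the conditioning set {gamma, lam, theta}:
  1. rho → mu ← phi — mu:collider[blocks] ⇒ blocked
  2. rho ← eta → mu ← phi — eta:fork[open]; mu:collider[blocks] ⇒ blocked
  3. rho ← eta → lam ← gamma → mu ← phi — eta:fork[open]; lam:collider[open]; gamma:fork[blocks]; mu:collider[blocks] ⇒ blocked
  4. rho ← gamma → mu ← phi — gamma:fork[blocks]; mu:collider[blocks] ⇒ blocked
  5. rho ← gamma → lam ← eta → mu ← phi — gamma:fork[blocks]; lam:collider[open]; eta:fork[open]; mu:collider[blocks] ⇒ blocked
All paths are blocked; rho ⊥ phi | {gamma, lam, theta} holds.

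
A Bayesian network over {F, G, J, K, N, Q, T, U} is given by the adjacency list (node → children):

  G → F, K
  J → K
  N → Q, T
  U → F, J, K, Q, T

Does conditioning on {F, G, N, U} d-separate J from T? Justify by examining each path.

Yes

6 paths connect J and T; each must be blocked for d-separation to hold:
  1. J → K ← U → T — K:collider[blocks]; U:fork[blocks] ⇒ blocked
  2. J → K ← U → Q ← N → T — K:collider[blocks]; U:fork[blocks]; Q:collider[blocks]; N:fork[blocks] ⇒ blocked
  3. J → K ← G → F ← U → T — K:collider[blocks]; G:fork[blocks]; F:collider[open]; U:fork[blocks] ⇒ blocked
  4. J → K ← G → F ← U → Q ← N → T — K:collider[blocks]; G:fork[blocks]; F:collider[open]; U:fork[blocks]; Q:collider[blocks]; N:fork[blocks] ⇒ blocked
  5. J ← U → T — U:fork[blocks] ⇒ blocked
  6. J ← U → Q ← N → T — U:fork[blocks]; Q:collider[blocks]; N:fork[blocks] ⇒ blocked
Since every path is blocked, d-separation holds.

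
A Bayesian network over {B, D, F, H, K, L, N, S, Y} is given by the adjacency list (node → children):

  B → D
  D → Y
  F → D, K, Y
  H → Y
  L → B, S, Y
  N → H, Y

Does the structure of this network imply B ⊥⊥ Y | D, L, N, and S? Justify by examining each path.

No — B and Y are not d-separated given {D, L, N, S}.

We examine all 3 paths between B and Y:
  1. B → D ← F → Y — D:collider[open]; F:fork[open] ⇒ active
  2. B → D → Y — D:chain[blocks] ⇒ blocked
  3. B ← L → Y — L:fork[blocks] ⇒ blocked
Because an active path exists, B and Y are not d-separated.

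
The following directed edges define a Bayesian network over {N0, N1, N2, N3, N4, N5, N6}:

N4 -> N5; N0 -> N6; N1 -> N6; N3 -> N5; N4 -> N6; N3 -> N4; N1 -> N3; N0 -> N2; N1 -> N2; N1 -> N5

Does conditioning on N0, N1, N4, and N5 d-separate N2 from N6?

Yes

We examine all 6 paths between N2 and N6:
Path 1: N2 ← N1 → N5 ← N3 → N4 → N6
  N1 is a fork here and N1 is conditioned on, so the path is blocked at N1.
Path 2: N2 ← N1 → N5 ← N4 → N6
  N1 is a fork here and N1 is conditioned on, so the path is blocked at N1.
Path 3: N2 ← N1 → N6
  N1 is a fork here and N1 is conditioned on, so the path is blocked at N1.
Path 4: N2 ← N1 → N3 → N5 ← N4 → N6
  N1 is a fork here and N1 is conditioned on, so the path is blocked at N1.
Path 5: N2 ← N1 → N3 → N4 → N6
  N1 is a fork here and N1 is conditioned on, so the path is blocked at N1.
Path 6: N2 ← N0 → N6
  N0 is a fork here and N0 is conditioned on, so the path is blocked at N0.
Since every path is blocked, d-separation holds.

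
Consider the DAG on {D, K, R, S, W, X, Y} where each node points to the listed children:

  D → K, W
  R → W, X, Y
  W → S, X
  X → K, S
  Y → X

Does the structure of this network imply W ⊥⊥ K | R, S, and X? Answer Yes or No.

No

We examine all 5 paths between W and K:
Path 1: W → X → K
  X is a chain here and X is conditioned on, so the path is blocked at X.
Path 2: W → S ← X → K
  X is a fork here and X is conditioned on, so the path is blocked at X.
Path 3: W ← D → K
  D is a fork and D is not conditioned on — no node blocks this path, so it is active.
Path 4: W ← R → X → K
  R is a fork here and R is conditioned on, so the path is blocked at R.
Path 5: W ← R → Y → X → K
  R is a fork here and R is conditioned on, so the path is blocked at R.
Because an active path exists, W and K are not d-separated.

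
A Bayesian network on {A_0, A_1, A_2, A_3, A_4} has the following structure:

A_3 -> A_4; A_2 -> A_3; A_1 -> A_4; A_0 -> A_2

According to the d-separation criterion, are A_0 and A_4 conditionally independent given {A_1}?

No — A_0 and A_4 are not d-separated given {A_1}.

The only undirected path from A_0 to A_4 is:
  1. A_0 → A_2 → A_3 → A_4 — A_2:chain[open]; A_3:chain[open] ⇒ active
Since the path A_0 → A_2 → A_3 → A_4 is active, A_0 and A_4 are not d-separated given {A_1}.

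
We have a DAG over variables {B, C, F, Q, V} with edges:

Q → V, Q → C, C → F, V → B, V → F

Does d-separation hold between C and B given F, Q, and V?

Yes

There are 2 undirected paths between C and B; checking each against the conditioning set {F, Q, V}:
Path 1: C → F ← V → B
  V is a fork here and V is conditioned on, so the path is blocked at V.
Path 2: C ← Q → V → B
  Q is a fork here and Q is conditioned on, so the path is blocked at Q.
All paths are blocked; C ⊥ B | {F, Q, V} holds.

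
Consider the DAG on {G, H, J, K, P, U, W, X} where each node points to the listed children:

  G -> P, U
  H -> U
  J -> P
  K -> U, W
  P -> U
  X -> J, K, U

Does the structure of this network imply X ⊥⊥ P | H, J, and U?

Enumerating the 5 paths from X to P and testing each for blocking by {H, J, U}:
  1. X → J → P — J:chain[blocks] ⇒ blocked
  2. X → U ← P — U:collider[open] ⇒ active
  3. X → U ← G → P — U:collider[open]; G:fork[open] ⇒ active
  4. X → K → U ← P — K:chain[open]; U:collider[open] ⇒ active
  5. X → K → U ← G → P — K:chain[open]; U:collider[open]; G:fork[open] ⇒ active
Because an active path exists, X and P are not d-separated.

No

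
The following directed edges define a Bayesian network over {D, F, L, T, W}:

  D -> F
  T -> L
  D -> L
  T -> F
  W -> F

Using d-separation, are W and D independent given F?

No

2 paths connect W and D; each must be blocked for d-separation to hold:
Path 1: W → F ← T → L ← D
  L is a collider here and neither L nor any of its descendants is conditioned on, so the collider stays closed — the path is blocked at L.
Path 2: W → F ← D
  F is a collider and F is conditioned on, which opens it — no node blocks this path, so it is active.
At least one path is unblocked, so d-separation fails.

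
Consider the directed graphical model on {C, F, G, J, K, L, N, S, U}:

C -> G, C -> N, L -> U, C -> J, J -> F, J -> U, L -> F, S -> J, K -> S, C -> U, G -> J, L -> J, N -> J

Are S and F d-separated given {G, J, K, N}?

Enumerating the 6 paths from S to F and testing each for blocking by {G, J, K, N}:
Path 1: S → J ← G ← C → U ← L → F
  G is a chain here and G is conditioned on, so the path is blocked at G.
Path 2: S → J → U ← L → F
  J is a chain here and J is conditioned on, so the path is blocked at J.
Path 3: S → J ← N ← C → U ← L → F
  N is a chain here and N is conditioned on, so the path is blocked at N.
Path 4: S → J ← L → F
  J is a collider and J is conditioned on, which opens it; L is a fork and L is not conditioned on — no node blocks this path, so it is active.
Path 5: S → J → F
  J is a chain here and J is conditioned on, so the path is blocked at J.
Path 6: S → J ← C → U ← L → F
  U is a collider here and neither U nor any of its descendants is conditioned on, so the collider stays closed — the path is blocked at U.
Since the path S → J ← L → F is active, S and F are not d-separated given {G, J, K, N}.

No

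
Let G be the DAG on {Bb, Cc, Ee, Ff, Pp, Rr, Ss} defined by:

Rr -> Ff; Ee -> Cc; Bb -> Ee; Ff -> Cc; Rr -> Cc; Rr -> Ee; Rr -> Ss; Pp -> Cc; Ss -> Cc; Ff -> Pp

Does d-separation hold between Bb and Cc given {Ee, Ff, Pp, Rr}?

Yes

We examine all 5 paths between Bb and Cc:
Path 1: Bb → Ee → Cc
  Ee is a chain here and Ee is conditioned on, so the path is blocked at Ee.
Path 2: Bb → Ee ← Rr → Cc
  Rr is a fork here and Rr is conditioned on, so the path is blocked at Rr.
Path 3: Bb → Ee ← Rr → Ss → Cc
  Rr is a fork here and Rr is conditioned on, so the path is blocked at Rr.
Path 4: Bb → Ee ← Rr → Ff → Cc
  Rr is a fork here and Rr is conditioned on, so the path is blocked at Rr.
Path 5: Bb → Ee ← Rr → Ff → Pp → Cc
  Rr is a fork here and Rr is conditioned on, so the path is blocked at Rr.
All paths are blocked; Bb ⊥ Cc | {Ee, Ff, Pp, Rr} holds.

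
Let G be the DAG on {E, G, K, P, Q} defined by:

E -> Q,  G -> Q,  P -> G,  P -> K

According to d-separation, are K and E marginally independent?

Yes

Only one path connects K and E:
Path 1: K ← P → G → Q ← E
  Q is a collider here and neither Q nor any of its descendants is conditioned on, so the collider stays closed — the path is blocked at Q.
All paths are blocked; K ⊥ E | ∅ holds.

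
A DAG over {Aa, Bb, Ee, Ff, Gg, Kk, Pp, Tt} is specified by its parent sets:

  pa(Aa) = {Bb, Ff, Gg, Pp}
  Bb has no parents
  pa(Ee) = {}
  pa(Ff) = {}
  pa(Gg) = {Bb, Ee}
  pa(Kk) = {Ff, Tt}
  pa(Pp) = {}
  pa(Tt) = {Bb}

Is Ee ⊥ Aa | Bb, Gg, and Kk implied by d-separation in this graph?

We examine all 3 paths between Ee and Aa:
  1. Ee → Gg ← Bb → Aa — Gg:collider[open]; Bb:fork[blocks] ⇒ blocked
  2. Ee → Gg ← Bb → Tt → Kk ← Ff → Aa — Gg:collider[open]; Bb:fork[blocks]; Tt:chain[open]; Kk:collider[open]; Ff:fork[open] ⇒ blocked
  3. Ee → Gg → Aa — Gg:chain[blocks] ⇒ blocked
Every path is blocked, so Ee and Aa are d-separated given {Bb, Gg, Kk}.

Yes — Ee and Aa are d-separated given {Bb, Gg, Kk}.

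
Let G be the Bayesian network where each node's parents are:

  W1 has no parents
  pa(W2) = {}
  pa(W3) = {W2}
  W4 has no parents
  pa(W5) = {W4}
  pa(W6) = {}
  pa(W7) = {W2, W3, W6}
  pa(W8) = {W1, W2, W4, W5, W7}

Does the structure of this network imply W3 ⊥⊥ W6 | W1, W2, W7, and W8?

We examine all 3 paths between W3 and W6:
Path 1: W3 ← W2 → W8 ← W7 ← W6
  W2 is a fork here and W2 is conditioned on, so the path is blocked at W2.
Path 2: W3 ← W2 → W7 ← W6
  W2 is a fork here and W2 is conditioned on, so the path is blocked at W2.
Path 3: W3 → W7 ← W6
  W7 is a collider and W7 is conditioned on, which opens it — no node blocks this path, so it is active.
At least one path is unblocked, so d-separation fails.

No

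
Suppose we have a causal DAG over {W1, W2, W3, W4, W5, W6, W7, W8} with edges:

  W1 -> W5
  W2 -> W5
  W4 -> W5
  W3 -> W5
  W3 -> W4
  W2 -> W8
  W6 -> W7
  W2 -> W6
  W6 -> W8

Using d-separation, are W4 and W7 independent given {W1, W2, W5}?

We examine all 4 paths between W4 and W7:
  1. W4 ← W3 → W5 ← W2 → W8 ← W6 → W7 — W3:fork[open]; W5:collider[open]; W2:fork[blocks]; W8:collider[blocks]; W6:fork[open] ⇒ blocked
  2. W4 ← W3 → W5 ← W2 → W6 → W7 — W3:fork[open]; W5:collider[open]; W2:fork[blocks]; W6:chain[open] ⇒ blocked
  3. W4 → W5 ← W2 → W8 ← W6 → W7 — W5:collider[open]; W2:fork[blocks]; W8:collider[blocks]; W6:fork[open] ⇒ blocked
  4. W4 → W5 ← W2 → W6 → W7 — W5:collider[open]; W2:fork[blocks]; W6:chain[open] ⇒ blocked
Every path is blocked, so W4 and W7 are d-separated given {W1, W2, W5}.

Yes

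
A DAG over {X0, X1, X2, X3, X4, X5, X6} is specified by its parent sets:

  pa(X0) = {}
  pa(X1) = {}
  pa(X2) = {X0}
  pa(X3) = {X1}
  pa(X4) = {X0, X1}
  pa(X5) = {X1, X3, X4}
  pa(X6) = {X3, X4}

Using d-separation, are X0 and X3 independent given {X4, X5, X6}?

We examine all 5 paths between X0 and X3:
Path 1: X0 → X4 → X6 ← X3
  X4 is a chain here and X4 is conditioned on, so the path is blocked at X4.
Path 2: X0 → X4 → X5 ← X1 → X3
  X4 is a chain here and X4 is conditioned on, so the path is blocked at X4.
Path 3: X0 → X4 → X5 ← X3
  X4 is a chain here and X4 is conditioned on, so the path is blocked at X4.
Path 4: X0 → X4 ← X1 → X5 ← X3
  X4 is a collider and X4 is conditioned on, which opens it; X1 is a fork and X1 is not conditioned on; X5 is a collider and X5 is conditioned on, which opens it — no node blocks this path, so it is active.
Path 5: X0 → X4 ← X1 → X3
  X4 is a collider and X4 is conditioned on, which opens it; X1 is a fork and X1 is not conditioned on — no node blocks this path, so it is active.
Because an active path exists, X0 and X3 are not d-separated.

No — X0 and X3 are not d-separated given {X4, X5, X6}.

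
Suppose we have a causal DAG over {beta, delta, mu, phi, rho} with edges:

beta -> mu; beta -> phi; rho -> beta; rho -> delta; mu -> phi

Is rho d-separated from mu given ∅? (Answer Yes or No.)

Enumerating the 2 paths from rho to mu and testing each for blocking by ∅:
Path 1: rho → beta → mu
  beta is a chain and beta is not conditioned on — no node blocks this path, so it is active.
Path 2: rho → beta → phi ← mu
  phi is a collider here and neither phi nor any of its descendants is conditioned on, so the collider stays closed — the path is blocked at phi.
Since the path rho → beta → mu is active, rho and mu are not d-separated given ∅.

No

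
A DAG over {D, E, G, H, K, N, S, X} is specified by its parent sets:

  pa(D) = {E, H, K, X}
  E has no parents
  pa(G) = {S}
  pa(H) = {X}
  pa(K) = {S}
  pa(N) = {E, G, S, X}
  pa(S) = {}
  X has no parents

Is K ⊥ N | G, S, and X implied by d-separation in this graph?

There are 5 undirected paths between K and N; checking each against the conditioning set {G, S, X}:
Path 1: K → D ← X → N
  D is a collider here and neither D nor any of its descendants is conditioned on, so the collider stays closed — the path is blocked at D.
Path 2: K → D ← H ← X → N
  D is a collider here and neither D nor any of its descendants is conditioned on, so the collider stays closed — the path is blocked at D.
Path 3: K → D ← E → N
  D is a collider here and neither D nor any of its descendants is conditioned on, so the collider stays closed — the path is blocked at D.
Path 4: K ← S → N
  S is a fork here and S is conditioned on, so the path is blocked at S.
Path 5: K ← S → G → N
  S is a fork here and S is conditioned on, so the path is blocked at S.
All paths are blocked; K ⊥ N | {G, S, X} holds.

Yes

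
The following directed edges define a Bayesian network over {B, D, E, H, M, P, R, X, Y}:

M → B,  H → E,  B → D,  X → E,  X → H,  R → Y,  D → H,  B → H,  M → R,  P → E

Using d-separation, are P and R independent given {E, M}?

Yes

4 paths connect P and R; each must be blocked for d-separation to hold:
Path 1: P → E ← H ← B ← M → R
  M is a fork here and M is conditioned on, so the path is blocked at M.
Path 2: P → E ← H ← D ← B ← M → R
  M is a fork here and M is conditioned on, so the path is blocked at M.
Path 3: P → E ← X → H ← B ← M → R
  M is a fork here and M is conditioned on, so the path is blocked at M.
Path 4: P → E ← X → H ← D ← B ← M → R
  M is a fork here and M is conditioned on, so the path is blocked at M.
All paths are blocked; P ⊥ R | {E, M} holds.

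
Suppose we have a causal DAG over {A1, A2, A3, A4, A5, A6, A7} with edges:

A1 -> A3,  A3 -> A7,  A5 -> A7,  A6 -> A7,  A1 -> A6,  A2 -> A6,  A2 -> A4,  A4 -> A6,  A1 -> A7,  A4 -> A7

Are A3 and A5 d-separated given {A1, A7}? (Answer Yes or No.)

Enumerating the 5 paths from A3 to A5 and testing each for blocking by {A1, A7}:
Path 1: A3 ← A1 → A6 ← A4 → A7 ← A5
  A1 is a fork here and A1 is conditioned on, so the path is blocked at A1.
Path 2: A3 ← A1 → A6 ← A2 → A4 → A7 ← A5
  A1 is a fork here and A1 is conditioned on, so the path is blocked at A1.
Path 3: A3 ← A1 → A6 → A7 ← A5
  A1 is a fork here and A1 is conditioned on, so the path is blocked at A1.
Path 4: A3 ← A1 → A7 ← A5
  A1 is a fork here and A1 is conditioned on, so the path is blocked at A1.
Path 5: A3 → A7 ← A5
  A7 is a collider and A7 is conditioned on, which opens it — no node blocks this path, so it is active.
Since the path A3 → A7 ← A5 is active, A3 and A5 are not d-separated given {A1, A7}.

No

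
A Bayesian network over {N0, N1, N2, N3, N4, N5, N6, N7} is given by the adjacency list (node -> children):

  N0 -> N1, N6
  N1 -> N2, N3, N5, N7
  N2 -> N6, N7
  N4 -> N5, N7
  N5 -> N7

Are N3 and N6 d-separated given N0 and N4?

5 paths connect N3 and N6; each must be blocked for d-separation to hold:
Path 1: N3 ← N1 → N2 → N6
  N1 is a fork and N1 is not conditioned on; N2 is a chain and N2 is not conditioned on — no node blocks this path, so it is active.
Path 2: N3 ← N1 ← N0 → N6
  N0 is a fork here and N0 is conditioned on, so the path is blocked at N0.
Path 3: N3 ← N1 → N5 ← N4 → N7 ← N2 → N6
  N5 is a collider here and neither N5 nor any of its descendants is conditioned on, so the collider stays closed — the path is blocked at N5.
Path 4: N3 ← N1 → N5 → N7 ← N2 → N6
  N7 is a collider here and neither N7 nor any of its descendants is conditioned on, so the collider stays closed — the path is blocked at N7.
Path 5: N3 ← N1 → N7 ← N2 → N6
  N7 is a collider here and neither N7 nor any of its descendants is conditioned on, so the collider stays closed — the path is blocked at N7.
Since the path N3 ← N1 → N2 → N6 is active, N3 and N6 are not d-separated given {N0, N4}.

No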